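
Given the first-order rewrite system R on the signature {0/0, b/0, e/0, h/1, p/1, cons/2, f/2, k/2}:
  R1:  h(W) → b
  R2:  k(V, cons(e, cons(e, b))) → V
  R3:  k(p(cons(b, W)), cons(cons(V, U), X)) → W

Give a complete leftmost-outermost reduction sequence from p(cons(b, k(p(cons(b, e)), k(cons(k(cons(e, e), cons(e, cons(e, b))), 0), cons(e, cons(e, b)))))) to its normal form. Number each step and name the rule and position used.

p(cons(b, e))

1. p(cons(b, k(p(cons(b, e)), k(cons(k(cons(e, e), cons(e, cons(e, b))), 0), cons(e, cons(e, b))))))  →  p(cons(b, k(p(cons(b, e)), cons(k(cons(e, e), cons(e, cons(e, b))), 0))))   [R2 at 1.2.2]
2. p(cons(b, k(p(cons(b, e)), cons(k(cons(e, e), cons(e, cons(e, b))), 0))))  →  p(cons(b, k(p(cons(b, e)), cons(cons(e, e), 0))))   [R2 at 1.2.2.1]
3. p(cons(b, k(p(cons(b, e)), cons(cons(e, e), 0))))  →  p(cons(b, e))   [R3 at 1.2]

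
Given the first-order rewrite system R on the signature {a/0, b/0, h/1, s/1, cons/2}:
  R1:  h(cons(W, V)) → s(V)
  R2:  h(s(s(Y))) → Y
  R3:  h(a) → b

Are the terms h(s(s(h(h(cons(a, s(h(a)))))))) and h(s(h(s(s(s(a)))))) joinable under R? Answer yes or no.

no — NF(t₁) = b, NF(t₂) = a

Reduce t₁ = h(s(s(h(h(cons(a, s(h(a)))))))):
1. h(s(s(h(h(cons(a, s(h(a))))))))  →  h(h(cons(a, s(h(a)))))   [R2 at ε]
2. h(h(cons(a, s(h(a)))))  →  h(s(s(h(a))))   [R1 at 1]
3. h(s(s(h(a))))  →  h(a)   [R2 at ε]
4. h(a)  →  b   [R3 at ε]

Reduce t₂ = h(s(h(s(s(s(a)))))):
1. h(s(h(s(s(s(a))))))  →  h(s(s(a)))   [R2 at 1.1]
2. h(s(s(a)))  →  a   [R2 at ε]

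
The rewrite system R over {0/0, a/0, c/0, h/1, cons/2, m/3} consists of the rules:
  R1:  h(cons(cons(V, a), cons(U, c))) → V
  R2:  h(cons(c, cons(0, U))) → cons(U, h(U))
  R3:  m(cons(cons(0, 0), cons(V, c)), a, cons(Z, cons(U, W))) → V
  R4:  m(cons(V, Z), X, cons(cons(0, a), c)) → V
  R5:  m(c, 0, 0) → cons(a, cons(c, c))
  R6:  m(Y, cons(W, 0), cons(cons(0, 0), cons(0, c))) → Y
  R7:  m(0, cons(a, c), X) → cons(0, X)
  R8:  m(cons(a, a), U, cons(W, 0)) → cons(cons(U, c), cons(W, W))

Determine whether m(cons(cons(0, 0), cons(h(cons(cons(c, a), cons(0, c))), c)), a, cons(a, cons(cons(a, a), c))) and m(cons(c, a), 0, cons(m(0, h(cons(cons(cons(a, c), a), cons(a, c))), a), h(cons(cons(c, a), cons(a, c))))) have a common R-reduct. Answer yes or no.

Reduce t₁ = m(cons(cons(0, 0), cons(h(cons(cons(c, a), cons(0, c))), c)), a, cons(a, cons(cons(a, a), c))):
1. m(cons(cons(0, 0), cons(h(cons(cons(c, a), cons(0, c))), c)), a, cons(a, cons(cons(a, a), c)))  →  h(cons(cons(c, a), cons(0, c)))   [R3 at ε]
2. h(cons(cons(c, a), cons(0, c)))  →  c   [R1 at ε]

Reduce t₂ = m(cons(c, a), 0, cons(m(0, h(cons(cons(cons(a, c), a), cons(a, c))), a), h(cons(cons(c, a), cons(a, c))))):
1. m(cons(c, a), 0, cons(m(0, h(cons(cons(cons(a, c), a), cons(a, c))), a), h(cons(cons(c, a), cons(a, c)))))  →  m(cons(c, a), 0, cons(m(0, cons(a, c), a), h(cons(cons(c, a), cons(a, c)))))   [R1 at 3.1.2]
2. m(cons(c, a), 0, cons(m(0, cons(a, c), a), h(cons(cons(c, a), cons(a, c)))))  →  m(cons(c, a), 0, cons(cons(0, a), h(cons(cons(c, a), cons(a, c)))))   [R7 at 3.1]
3. m(cons(c, a), 0, cons(cons(0, a), h(cons(cons(c, a), cons(a, c)))))  →  m(cons(c, a), 0, cons(cons(0, a), c))   [R1 at 3.2]
4. m(cons(c, a), 0, cons(cons(0, a), c))  →  c   [R4 at ε]

yes — NF(t₁) = c, NF(t₂) = c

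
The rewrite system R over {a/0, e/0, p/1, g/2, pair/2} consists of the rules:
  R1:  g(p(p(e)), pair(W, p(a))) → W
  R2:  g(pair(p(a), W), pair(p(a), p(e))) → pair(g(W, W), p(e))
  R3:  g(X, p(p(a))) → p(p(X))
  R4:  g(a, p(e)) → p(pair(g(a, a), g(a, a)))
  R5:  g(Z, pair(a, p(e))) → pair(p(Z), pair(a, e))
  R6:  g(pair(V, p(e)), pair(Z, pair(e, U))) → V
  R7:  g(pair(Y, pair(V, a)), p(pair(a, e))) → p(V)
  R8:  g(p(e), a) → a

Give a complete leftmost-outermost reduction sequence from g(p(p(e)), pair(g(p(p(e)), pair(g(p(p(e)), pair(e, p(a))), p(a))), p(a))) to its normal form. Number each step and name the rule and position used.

1. g(p(p(e)), pair(g(p(p(e)), pair(g(p(p(e)), pair(e, p(a))), p(a))), p(a)))  →  g(p(p(e)), pair(g(p(p(e)), pair(e, p(a))), p(a)))   [R1 at ε]
2. g(p(p(e)), pair(g(p(p(e)), pair(e, p(a))), p(a)))  →  g(p(p(e)), pair(e, p(a)))   [R1 at ε]
3. g(p(p(e)), pair(e, p(a)))  →  e   [R1 at ε]

e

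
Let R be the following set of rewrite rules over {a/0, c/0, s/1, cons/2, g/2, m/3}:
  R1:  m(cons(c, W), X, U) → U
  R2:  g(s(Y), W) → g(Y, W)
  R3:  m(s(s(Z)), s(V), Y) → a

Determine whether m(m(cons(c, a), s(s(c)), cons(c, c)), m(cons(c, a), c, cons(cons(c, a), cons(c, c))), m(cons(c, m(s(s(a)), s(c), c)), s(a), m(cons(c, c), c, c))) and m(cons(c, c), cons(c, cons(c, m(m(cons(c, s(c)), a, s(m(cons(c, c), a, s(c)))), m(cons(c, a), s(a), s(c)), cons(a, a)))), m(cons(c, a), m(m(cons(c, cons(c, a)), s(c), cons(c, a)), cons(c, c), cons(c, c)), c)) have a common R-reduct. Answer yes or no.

Reduce t₁ = m(m(cons(c, a), s(s(c)), cons(c, c)), m(cons(c, a), c, cons(cons(c, a), cons(c, c))), m(cons(c, m(s(s(a)), s(c), c)), s(a), m(cons(c, c), c, c))):
1. m(m(cons(c, a), s(s(c)), cons(c, c)), m(cons(c, a), c, cons(cons(c, a), cons(c, c))), m(cons(c, m(s(s(a)), s(c), c)), s(a), m(cons(c, c), c, c)))  →  m(cons(c, c), m(cons(c, a), c, cons(cons(c, a), cons(c, c))), m(cons(c, m(s(s(a)), s(c), c)), s(a), m(cons(c, c), c, c)))   [R1 at 1]
2. m(cons(c, c), m(cons(c, a), c, cons(cons(c, a), cons(c, c))), m(cons(c, m(s(s(a)), s(c), c)), s(a), m(cons(c, c), c, c)))  →  m(cons(c, m(s(s(a)), s(c), c)), s(a), m(cons(c, c), c, c))   [R1 at ε]
3. m(cons(c, m(s(s(a)), s(c), c)), s(a), m(cons(c, c), c, c))  →  m(cons(c, c), c, c)   [R1 at ε]
4. m(cons(c, c), c, c)  →  c   [R1 at ε]

Reduce t₂ = m(cons(c, c), cons(c, cons(c, m(m(cons(c, s(c)), a, s(m(cons(c, c), a, s(c)))), m(cons(c, a), s(a), s(c)), cons(a, a)))), m(cons(c, a), m(m(cons(c, cons(c, a)), s(c), cons(c, a)), cons(c, c), cons(c, c)), c)):
1. m(cons(c, c), cons(c, cons(c, m(m(cons(c, s(c)), a, s(m(cons(c, c), a, s(c)))), m(cons(c, a), s(a), s(c)), cons(a, a)))), m(cons(c, a), m(m(cons(c, cons(c, a)), s(c), cons(c, a)), cons(c, c), cons(c, c)), c))  →  m(cons(c, a), m(m(cons(c, cons(c, a)), s(c), cons(c, a)), cons(c, c), cons(c, c)), c)   [R1 at ε]
2. m(cons(c, a), m(m(cons(c, cons(c, a)), s(c), cons(c, a)), cons(c, c), cons(c, c)), c)  →  c   [R1 at ε]

yes — NF(t₁) = c, NF(t₂) = c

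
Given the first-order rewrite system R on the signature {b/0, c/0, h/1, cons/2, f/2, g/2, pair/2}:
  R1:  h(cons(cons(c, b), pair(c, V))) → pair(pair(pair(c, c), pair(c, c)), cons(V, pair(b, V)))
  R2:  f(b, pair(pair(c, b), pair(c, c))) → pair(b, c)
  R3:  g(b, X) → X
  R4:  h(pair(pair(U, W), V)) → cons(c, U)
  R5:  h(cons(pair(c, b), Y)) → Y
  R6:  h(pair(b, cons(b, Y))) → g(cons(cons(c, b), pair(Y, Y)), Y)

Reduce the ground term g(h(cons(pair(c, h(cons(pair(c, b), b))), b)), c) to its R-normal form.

c

1. g(h(cons(pair(c, h(cons(pair(c, b), b))), b)), c)  →  g(h(cons(pair(c, b), b)), c)   [R5 at 1.1.1.2]
2. g(h(cons(pair(c, b), b)), c)  →  g(b, c)   [R5 at 1]
3. g(b, c)  →  c   [R3 at ε]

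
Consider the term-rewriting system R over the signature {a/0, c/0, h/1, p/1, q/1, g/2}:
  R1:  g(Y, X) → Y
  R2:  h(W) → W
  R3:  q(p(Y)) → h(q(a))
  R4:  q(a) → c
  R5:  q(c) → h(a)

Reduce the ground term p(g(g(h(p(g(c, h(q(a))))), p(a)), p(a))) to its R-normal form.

p(p(c))

1. p(g(g(h(p(g(c, h(q(a))))), p(a)), p(a)))  →  p(g(h(p(g(c, h(q(a))))), p(a)))   [R1 at 1]
2. p(g(h(p(g(c, h(q(a))))), p(a)))  →  p(h(p(g(c, h(q(a))))))   [R1 at 1]
3. p(h(p(g(c, h(q(a))))))  →  p(p(g(c, h(q(a)))))   [R2 at 1]
4. p(p(g(c, h(q(a)))))  →  p(p(c))   [R1 at 1.1]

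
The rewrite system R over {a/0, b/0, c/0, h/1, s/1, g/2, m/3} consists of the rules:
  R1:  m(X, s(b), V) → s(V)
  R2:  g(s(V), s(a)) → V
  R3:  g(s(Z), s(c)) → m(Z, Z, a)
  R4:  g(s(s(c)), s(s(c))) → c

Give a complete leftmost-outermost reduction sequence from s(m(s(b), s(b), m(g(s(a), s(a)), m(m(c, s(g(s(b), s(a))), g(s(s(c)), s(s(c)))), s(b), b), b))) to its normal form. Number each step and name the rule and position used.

s(s(s(b)))

1. s(m(s(b), s(b), m(g(s(a), s(a)), m(m(c, s(g(s(b), s(a))), g(s(s(c)), s(s(c)))), s(b), b), b)))  →  s(s(m(g(s(a), s(a)), m(m(c, s(g(s(b), s(a))), g(s(s(c)), s(s(c)))), s(b), b), b)))   [R1 at 1]
2. s(s(m(g(s(a), s(a)), m(m(c, s(g(s(b), s(a))), g(s(s(c)), s(s(c)))), s(b), b), b)))  →  s(s(m(a, m(m(c, s(g(s(b), s(a))), g(s(s(c)), s(s(c)))), s(b), b), b)))   [R2 at 1.1.1]
3. s(s(m(a, m(m(c, s(g(s(b), s(a))), g(s(s(c)), s(s(c)))), s(b), b), b)))  →  s(s(m(a, s(b), b)))   [R1 at 1.1.2]
4. s(s(m(a, s(b), b)))  →  s(s(s(b)))   [R1 at 1.1]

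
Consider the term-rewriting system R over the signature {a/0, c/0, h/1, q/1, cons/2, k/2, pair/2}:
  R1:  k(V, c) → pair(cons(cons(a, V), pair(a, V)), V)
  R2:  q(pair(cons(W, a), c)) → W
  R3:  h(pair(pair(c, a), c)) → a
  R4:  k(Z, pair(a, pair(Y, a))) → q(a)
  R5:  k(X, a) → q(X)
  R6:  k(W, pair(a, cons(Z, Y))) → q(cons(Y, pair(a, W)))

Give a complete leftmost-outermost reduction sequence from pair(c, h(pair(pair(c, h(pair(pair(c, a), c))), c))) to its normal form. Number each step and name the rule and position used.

pair(c, a)

1. pair(c, h(pair(pair(c, h(pair(pair(c, a), c))), c)))  →  pair(c, h(pair(pair(c, a), c)))   [R3 at 2.1.1.2]
2. pair(c, h(pair(pair(c, a), c)))  →  pair(c, a)   [R3 at 2]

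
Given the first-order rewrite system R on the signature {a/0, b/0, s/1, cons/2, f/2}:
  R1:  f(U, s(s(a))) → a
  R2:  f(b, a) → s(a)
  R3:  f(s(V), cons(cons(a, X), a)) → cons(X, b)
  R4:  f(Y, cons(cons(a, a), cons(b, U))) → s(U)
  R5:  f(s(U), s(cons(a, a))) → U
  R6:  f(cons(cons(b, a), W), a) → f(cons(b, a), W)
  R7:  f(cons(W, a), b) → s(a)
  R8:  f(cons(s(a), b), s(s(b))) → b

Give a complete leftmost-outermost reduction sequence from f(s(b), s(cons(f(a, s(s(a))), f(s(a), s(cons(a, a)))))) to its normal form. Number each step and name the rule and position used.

b

1. f(s(b), s(cons(f(a, s(s(a))), f(s(a), s(cons(a, a))))))  →  f(s(b), s(cons(a, f(s(a), s(cons(a, a))))))   [R1 at 2.1.1]
2. f(s(b), s(cons(a, f(s(a), s(cons(a, a))))))  →  f(s(b), s(cons(a, a)))   [R5 at 2.1.2]
3. f(s(b), s(cons(a, a)))  →  b   [R5 at ε]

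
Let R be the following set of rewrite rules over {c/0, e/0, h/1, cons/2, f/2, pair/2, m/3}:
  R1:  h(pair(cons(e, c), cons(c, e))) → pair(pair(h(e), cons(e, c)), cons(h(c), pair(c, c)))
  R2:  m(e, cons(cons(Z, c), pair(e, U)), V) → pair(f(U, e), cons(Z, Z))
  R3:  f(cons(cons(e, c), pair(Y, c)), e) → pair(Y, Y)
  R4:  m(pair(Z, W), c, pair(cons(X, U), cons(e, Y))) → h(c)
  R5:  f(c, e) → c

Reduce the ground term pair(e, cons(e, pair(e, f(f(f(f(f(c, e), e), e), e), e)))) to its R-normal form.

pair(e, cons(e, pair(e, c)))

1. pair(e, cons(e, pair(e, f(f(f(f(f(c, e), e), e), e), e))))  →  pair(e, cons(e, pair(e, f(f(f(f(c, e), e), e), e))))   [R5 at 2.2.2.1.1.1.1]
2. pair(e, cons(e, pair(e, f(f(f(f(c, e), e), e), e))))  →  pair(e, cons(e, pair(e, f(f(f(c, e), e), e))))   [R5 at 2.2.2.1.1.1]
3. pair(e, cons(e, pair(e, f(f(f(c, e), e), e))))  →  pair(e, cons(e, pair(e, f(f(c, e), e))))   [R5 at 2.2.2.1.1]
4. pair(e, cons(e, pair(e, f(f(c, e), e))))  →  pair(e, cons(e, pair(e, f(c, e))))   [R5 at 2.2.2.1]
5. pair(e, cons(e, pair(e, f(c, e))))  →  pair(e, cons(e, pair(e, c)))   [R5 at 2.2.2]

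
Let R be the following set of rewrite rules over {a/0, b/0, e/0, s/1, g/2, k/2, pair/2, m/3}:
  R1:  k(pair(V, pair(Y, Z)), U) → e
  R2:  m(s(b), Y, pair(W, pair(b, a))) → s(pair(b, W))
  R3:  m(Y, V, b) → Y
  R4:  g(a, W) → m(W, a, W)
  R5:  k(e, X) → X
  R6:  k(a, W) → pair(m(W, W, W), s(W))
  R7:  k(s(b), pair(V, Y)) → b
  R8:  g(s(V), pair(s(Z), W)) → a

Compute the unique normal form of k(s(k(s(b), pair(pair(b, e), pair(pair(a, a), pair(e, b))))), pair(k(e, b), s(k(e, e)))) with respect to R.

1. k(s(k(s(b), pair(pair(b, e), pair(pair(a, a), pair(e, b))))), pair(k(e, b), s(k(e, e))))  →  k(s(b), pair(k(e, b), s(k(e, e))))   [R7 at 1.1]
2. k(s(b), pair(k(e, b), s(k(e, e))))  →  b   [R7 at ε]

b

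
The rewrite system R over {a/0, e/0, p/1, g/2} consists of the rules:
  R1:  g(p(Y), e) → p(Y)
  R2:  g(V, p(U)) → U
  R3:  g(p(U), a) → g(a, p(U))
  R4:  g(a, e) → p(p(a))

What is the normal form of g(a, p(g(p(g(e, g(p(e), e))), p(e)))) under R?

1. g(a, p(g(p(g(e, g(p(e), e))), p(e))))  →  g(p(g(e, g(p(e), e))), p(e))   [R2 at ε]
2. g(p(g(e, g(p(e), e))), p(e))  →  e   [R2 at ε]

e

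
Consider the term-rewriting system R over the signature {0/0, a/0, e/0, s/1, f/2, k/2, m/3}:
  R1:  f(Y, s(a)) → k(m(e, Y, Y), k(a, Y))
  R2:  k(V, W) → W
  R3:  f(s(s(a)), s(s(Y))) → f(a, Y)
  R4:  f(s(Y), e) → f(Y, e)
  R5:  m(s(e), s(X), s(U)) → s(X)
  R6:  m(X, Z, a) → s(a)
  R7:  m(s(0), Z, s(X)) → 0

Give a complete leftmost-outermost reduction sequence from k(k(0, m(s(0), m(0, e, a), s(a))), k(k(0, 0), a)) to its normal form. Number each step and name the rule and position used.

1. k(k(0, m(s(0), m(0, e, a), s(a))), k(k(0, 0), a))  →  k(k(0, 0), a)   [R2 at ε]
2. k(k(0, 0), a)  →  a   [R2 at ε]

a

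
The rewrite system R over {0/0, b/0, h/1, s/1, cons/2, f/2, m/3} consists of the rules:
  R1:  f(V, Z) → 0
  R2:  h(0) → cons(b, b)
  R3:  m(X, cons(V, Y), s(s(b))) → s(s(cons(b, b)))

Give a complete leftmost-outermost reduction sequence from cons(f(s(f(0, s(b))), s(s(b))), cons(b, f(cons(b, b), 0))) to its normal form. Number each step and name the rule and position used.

1. cons(f(s(f(0, s(b))), s(s(b))), cons(b, f(cons(b, b), 0)))  →  cons(0, cons(b, f(cons(b, b), 0)))   [R1 at 1]
2. cons(0, cons(b, f(cons(b, b), 0)))  →  cons(0, cons(b, 0))   [R1 at 2.2]

cons(0, cons(b, 0))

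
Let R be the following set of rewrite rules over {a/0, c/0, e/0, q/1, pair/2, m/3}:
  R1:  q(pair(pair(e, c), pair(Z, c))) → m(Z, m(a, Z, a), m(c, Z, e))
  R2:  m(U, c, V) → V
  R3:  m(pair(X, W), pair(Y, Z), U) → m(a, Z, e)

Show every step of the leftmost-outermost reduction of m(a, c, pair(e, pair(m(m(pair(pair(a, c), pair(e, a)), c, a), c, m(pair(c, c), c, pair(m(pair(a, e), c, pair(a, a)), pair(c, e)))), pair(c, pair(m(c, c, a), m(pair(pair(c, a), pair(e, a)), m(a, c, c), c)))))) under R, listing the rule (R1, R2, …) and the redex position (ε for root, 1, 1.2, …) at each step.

1. m(a, c, pair(e, pair(m(m(pair(pair(a, c), pair(e, a)), c, a), c, m(pair(c, c), c, pair(m(pair(a, e), c, pair(a, a)), pair(c, e)))), pair(c, pair(m(c, c, a), m(pair(pair(c, a), pair(e, a)), m(a, c, c), c))))))  →  pair(e, pair(m(m(pair(pair(a, c), pair(e, a)), c, a), c, m(pair(c, c), c, pair(m(pair(a, e), c, pair(a, a)), pair(c, e)))), pair(c, pair(m(c, c, a), m(pair(pair(c, a), pair(e, a)), m(a, c, c), c)))))   [R2 at ε]
2. pair(e, pair(m(m(pair(pair(a, c), pair(e, a)), c, a), c, m(pair(c, c), c, pair(m(pair(a, e), c, pair(a, a)), pair(c, e)))), pair(c, pair(m(c, c, a), m(pair(pair(c, a), pair(e, a)), m(a, c, c), c)))))  →  pair(e, pair(m(pair(c, c), c, pair(m(pair(a, e), c, pair(a, a)), pair(c, e))), pair(c, pair(m(c, c, a), m(pair(pair(c, a), pair(e, a)), m(a, c, c), c)))))   [R2 at 2.1]
3. pair(e, pair(m(pair(c, c), c, pair(m(pair(a, e), c, pair(a, a)), pair(c, e))), pair(c, pair(m(c, c, a), m(pair(pair(c, a), pair(e, a)), m(a, c, c), c)))))  →  pair(e, pair(pair(m(pair(a, e), c, pair(a, a)), pair(c, e)), pair(c, pair(m(c, c, a), m(pair(pair(c, a), pair(e, a)), m(a, c, c), c)))))   [R2 at 2.1]
4. pair(e, pair(pair(m(pair(a, e), c, pair(a, a)), pair(c, e)), pair(c, pair(m(c, c, a), m(pair(pair(c, a), pair(e, a)), m(a, c, c), c)))))  →  pair(e, pair(pair(pair(a, a), pair(c, e)), pair(c, pair(m(c, c, a), m(pair(pair(c, a), pair(e, a)), m(a, c, c), c)))))   [R2 at 2.1.1]
5. pair(e, pair(pair(pair(a, a), pair(c, e)), pair(c, pair(m(c, c, a), m(pair(pair(c, a), pair(e, a)), m(a, c, c), c)))))  →  pair(e, pair(pair(pair(a, a), pair(c, e)), pair(c, pair(a, m(pair(pair(c, a), pair(e, a)), m(a, c, c), c)))))   [R2 at 2.2.2.1]
6. pair(e, pair(pair(pair(a, a), pair(c, e)), pair(c, pair(a, m(pair(pair(c, a), pair(e, a)), m(a, c, c), c)))))  →  pair(e, pair(pair(pair(a, a), pair(c, e)), pair(c, pair(a, m(pair(pair(c, a), pair(e, a)), c, c)))))   [R2 at 2.2.2.2.2]
7. pair(e, pair(pair(pair(a, a), pair(c, e)), pair(c, pair(a, m(pair(pair(c, a), pair(e, a)), c, c)))))  →  pair(e, pair(pair(pair(a, a), pair(c, e)), pair(c, pair(a, c))))   [R2 at 2.2.2.2]

pair(e, pair(pair(pair(a, a), pair(c, e)), pair(c, pair(a, c))))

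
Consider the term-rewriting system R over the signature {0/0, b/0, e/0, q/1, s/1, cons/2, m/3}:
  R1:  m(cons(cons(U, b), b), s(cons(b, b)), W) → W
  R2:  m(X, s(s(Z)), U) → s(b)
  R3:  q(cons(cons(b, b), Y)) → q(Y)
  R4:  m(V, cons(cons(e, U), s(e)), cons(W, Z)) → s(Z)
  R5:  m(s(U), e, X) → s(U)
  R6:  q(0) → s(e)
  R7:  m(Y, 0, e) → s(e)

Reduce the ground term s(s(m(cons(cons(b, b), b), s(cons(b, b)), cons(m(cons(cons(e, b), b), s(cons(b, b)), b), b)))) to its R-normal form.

s(s(cons(b, b)))

1. s(s(m(cons(cons(b, b), b), s(cons(b, b)), cons(m(cons(cons(e, b), b), s(cons(b, b)), b), b))))  →  s(s(cons(m(cons(cons(e, b), b), s(cons(b, b)), b), b)))   [R1 at 1.1]
2. s(s(cons(m(cons(cons(e, b), b), s(cons(b, b)), b), b)))  →  s(s(cons(b, b)))   [R1 at 1.1.1]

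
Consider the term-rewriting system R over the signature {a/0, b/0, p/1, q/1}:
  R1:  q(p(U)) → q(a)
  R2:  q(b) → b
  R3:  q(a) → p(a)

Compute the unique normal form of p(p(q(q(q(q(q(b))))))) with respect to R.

p(p(b))

1. p(p(q(q(q(q(q(b)))))))  →  p(p(q(q(q(q(b))))))   [R2 at 1.1.1.1.1.1]
2. p(p(q(q(q(q(b))))))  →  p(p(q(q(q(b)))))   [R2 at 1.1.1.1.1]
3. p(p(q(q(q(b)))))  →  p(p(q(q(b))))   [R2 at 1.1.1.1]
4. p(p(q(q(b))))  →  p(p(q(b)))   [R2 at 1.1.1]
5. p(p(q(b)))  →  p(p(b))   [R2 at 1.1]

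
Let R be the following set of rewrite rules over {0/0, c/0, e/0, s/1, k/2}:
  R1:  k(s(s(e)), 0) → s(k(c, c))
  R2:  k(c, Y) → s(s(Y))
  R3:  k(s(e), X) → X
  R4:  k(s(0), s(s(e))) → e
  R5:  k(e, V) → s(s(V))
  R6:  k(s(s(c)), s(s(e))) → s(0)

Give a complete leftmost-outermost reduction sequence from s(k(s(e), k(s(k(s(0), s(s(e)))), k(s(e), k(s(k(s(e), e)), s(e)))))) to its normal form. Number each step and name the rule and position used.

s(s(e))

1. s(k(s(e), k(s(k(s(0), s(s(e)))), k(s(e), k(s(k(s(e), e)), s(e))))))  →  s(k(s(k(s(0), s(s(e)))), k(s(e), k(s(k(s(e), e)), s(e)))))   [R3 at 1]
2. s(k(s(k(s(0), s(s(e)))), k(s(e), k(s(k(s(e), e)), s(e)))))  →  s(k(s(e), k(s(e), k(s(k(s(e), e)), s(e)))))   [R4 at 1.1.1]
3. s(k(s(e), k(s(e), k(s(k(s(e), e)), s(e)))))  →  s(k(s(e), k(s(k(s(e), e)), s(e))))   [R3 at 1]
4. s(k(s(e), k(s(k(s(e), e)), s(e))))  →  s(k(s(k(s(e), e)), s(e)))   [R3 at 1]
5. s(k(s(k(s(e), e)), s(e)))  →  s(k(s(e), s(e)))   [R3 at 1.1.1]
6. s(k(s(e), s(e)))  →  s(s(e))   [R3 at 1]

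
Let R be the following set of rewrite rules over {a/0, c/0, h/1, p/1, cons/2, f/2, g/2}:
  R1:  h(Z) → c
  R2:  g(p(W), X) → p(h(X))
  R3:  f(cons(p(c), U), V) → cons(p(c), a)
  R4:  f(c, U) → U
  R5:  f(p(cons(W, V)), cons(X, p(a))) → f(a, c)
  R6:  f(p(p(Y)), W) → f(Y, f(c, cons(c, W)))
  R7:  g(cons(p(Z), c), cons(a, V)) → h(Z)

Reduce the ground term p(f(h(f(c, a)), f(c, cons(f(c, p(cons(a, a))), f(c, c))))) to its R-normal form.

1. p(f(h(f(c, a)), f(c, cons(f(c, p(cons(a, a))), f(c, c)))))  →  p(f(c, f(c, cons(f(c, p(cons(a, a))), f(c, c)))))   [R1 at 1.1]
2. p(f(c, f(c, cons(f(c, p(cons(a, a))), f(c, c)))))  →  p(f(c, cons(f(c, p(cons(a, a))), f(c, c))))   [R4 at 1]
3. p(f(c, cons(f(c, p(cons(a, a))), f(c, c))))  →  p(cons(f(c, p(cons(a, a))), f(c, c)))   [R4 at 1]
4. p(cons(f(c, p(cons(a, a))), f(c, c)))  →  p(cons(p(cons(a, a)), f(c, c)))   [R4 at 1.1]
5. p(cons(p(cons(a, a)), f(c, c)))  →  p(cons(p(cons(a, a)), c))   [R4 at 1.2]

p(cons(p(cons(a, a)), c))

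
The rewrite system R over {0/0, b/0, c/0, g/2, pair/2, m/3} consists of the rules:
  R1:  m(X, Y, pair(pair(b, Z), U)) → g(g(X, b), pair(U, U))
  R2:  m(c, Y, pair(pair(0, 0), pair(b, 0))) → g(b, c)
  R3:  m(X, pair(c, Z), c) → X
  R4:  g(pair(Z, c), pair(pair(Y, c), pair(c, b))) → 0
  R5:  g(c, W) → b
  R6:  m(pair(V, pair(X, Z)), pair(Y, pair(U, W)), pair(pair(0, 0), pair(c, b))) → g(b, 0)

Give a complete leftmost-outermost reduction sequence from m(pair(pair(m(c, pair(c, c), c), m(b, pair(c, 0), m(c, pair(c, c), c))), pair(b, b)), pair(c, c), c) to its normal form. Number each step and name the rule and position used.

1. m(pair(pair(m(c, pair(c, c), c), m(b, pair(c, 0), m(c, pair(c, c), c))), pair(b, b)), pair(c, c), c)  →  pair(pair(m(c, pair(c, c), c), m(b, pair(c, 0), m(c, pair(c, c), c))), pair(b, b))   [R3 at ε]
2. pair(pair(m(c, pair(c, c), c), m(b, pair(c, 0), m(c, pair(c, c), c))), pair(b, b))  →  pair(pair(c, m(b, pair(c, 0), m(c, pair(c, c), c))), pair(b, b))   [R3 at 1.1]
3. pair(pair(c, m(b, pair(c, 0), m(c, pair(c, c), c))), pair(b, b))  →  pair(pair(c, m(b, pair(c, 0), c)), pair(b, b))   [R3 at 1.2.3]
4. pair(pair(c, m(b, pair(c, 0), c)), pair(b, b))  →  pair(pair(c, b), pair(b, b))   [R3 at 1.2]

pair(pair(c, b), pair(b, b))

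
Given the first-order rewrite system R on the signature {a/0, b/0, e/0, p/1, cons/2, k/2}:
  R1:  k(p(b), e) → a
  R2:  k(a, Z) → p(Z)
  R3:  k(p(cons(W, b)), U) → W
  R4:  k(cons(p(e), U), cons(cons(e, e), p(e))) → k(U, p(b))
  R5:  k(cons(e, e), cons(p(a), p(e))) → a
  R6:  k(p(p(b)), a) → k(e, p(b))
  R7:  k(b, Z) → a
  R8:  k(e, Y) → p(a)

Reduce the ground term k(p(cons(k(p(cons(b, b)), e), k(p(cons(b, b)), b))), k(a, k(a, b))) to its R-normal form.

1. k(p(cons(k(p(cons(b, b)), e), k(p(cons(b, b)), b))), k(a, k(a, b)))  →  k(p(cons(b, k(p(cons(b, b)), b))), k(a, k(a, b)))   [R3 at 1.1.1]
2. k(p(cons(b, k(p(cons(b, b)), b))), k(a, k(a, b)))  →  k(p(cons(b, b)), k(a, k(a, b)))   [R3 at 1.1.2]
3. k(p(cons(b, b)), k(a, k(a, b)))  →  b   [R3 at ε]

b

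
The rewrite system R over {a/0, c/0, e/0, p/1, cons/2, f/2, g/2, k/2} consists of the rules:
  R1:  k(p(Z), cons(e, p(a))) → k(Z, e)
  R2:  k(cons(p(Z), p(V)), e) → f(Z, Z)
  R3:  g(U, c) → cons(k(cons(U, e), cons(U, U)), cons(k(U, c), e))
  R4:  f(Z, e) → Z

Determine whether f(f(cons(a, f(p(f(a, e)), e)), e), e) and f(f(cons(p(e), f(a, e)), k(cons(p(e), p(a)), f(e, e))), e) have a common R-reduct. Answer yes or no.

Reduce t₁ = f(f(cons(a, f(p(f(a, e)), e)), e), e):
1. f(f(cons(a, f(p(f(a, e)), e)), e), e)  →  f(cons(a, f(p(f(a, e)), e)), e)   [R4 at ε]
2. f(cons(a, f(p(f(a, e)), e)), e)  →  cons(a, f(p(f(a, e)), e))   [R4 at ε]
3. cons(a, f(p(f(a, e)), e))  →  cons(a, p(f(a, e)))   [R4 at 2]
4. cons(a, p(f(a, e)))  →  cons(a, p(a))   [R4 at 2.1]

Reduce t₂ = f(f(cons(p(e), f(a, e)), k(cons(p(e), p(a)), f(e, e))), e):
1. f(f(cons(p(e), f(a, e)), k(cons(p(e), p(a)), f(e, e))), e)  →  f(cons(p(e), f(a, e)), k(cons(p(e), p(a)), f(e, e)))   [R4 at ε]
2. f(cons(p(e), f(a, e)), k(cons(p(e), p(a)), f(e, e)))  →  f(cons(p(e), a), k(cons(p(e), p(a)), f(e, e)))   [R4 at 1.2]
3. f(cons(p(e), a), k(cons(p(e), p(a)), f(e, e)))  →  f(cons(p(e), a), k(cons(p(e), p(a)), e))   [R4 at 2.2]
4. f(cons(p(e), a), k(cons(p(e), p(a)), e))  →  f(cons(p(e), a), f(e, e))   [R2 at 2]
5. f(cons(p(e), a), f(e, e))  →  f(cons(p(e), a), e)   [R4 at 2]
6. f(cons(p(e), a), e)  →  cons(p(e), a)   [R4 at ε]

no — NF(t₁) = cons(a, p(a)), NF(t₂) = cons(p(e), a)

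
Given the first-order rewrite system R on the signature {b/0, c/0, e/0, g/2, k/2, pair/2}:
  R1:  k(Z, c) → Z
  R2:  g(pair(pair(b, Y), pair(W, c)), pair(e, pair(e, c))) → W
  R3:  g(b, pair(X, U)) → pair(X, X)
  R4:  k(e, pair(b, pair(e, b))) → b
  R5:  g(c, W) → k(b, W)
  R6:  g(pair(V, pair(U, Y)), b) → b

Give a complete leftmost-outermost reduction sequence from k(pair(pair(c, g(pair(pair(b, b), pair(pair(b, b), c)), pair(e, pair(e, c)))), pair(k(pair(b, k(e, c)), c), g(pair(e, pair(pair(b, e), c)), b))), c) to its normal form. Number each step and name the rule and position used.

1. k(pair(pair(c, g(pair(pair(b, b), pair(pair(b, b), c)), pair(e, pair(e, c)))), pair(k(pair(b, k(e, c)), c), g(pair(e, pair(pair(b, e), c)), b))), c)  →  pair(pair(c, g(pair(pair(b, b), pair(pair(b, b), c)), pair(e, pair(e, c)))), pair(k(pair(b, k(e, c)), c), g(pair(e, pair(pair(b, e), c)), b)))   [R1 at ε]
2. pair(pair(c, g(pair(pair(b, b), pair(pair(b, b), c)), pair(e, pair(e, c)))), pair(k(pair(b, k(e, c)), c), g(pair(e, pair(pair(b, e), c)), b)))  →  pair(pair(c, pair(b, b)), pair(k(pair(b, k(e, c)), c), g(pair(e, pair(pair(b, e), c)), b)))   [R2 at 1.2]
3. pair(pair(c, pair(b, b)), pair(k(pair(b, k(e, c)), c), g(pair(e, pair(pair(b, e), c)), b)))  →  pair(pair(c, pair(b, b)), pair(pair(b, k(e, c)), g(pair(e, pair(pair(b, e), c)), b)))   [R1 at 2.1]
4. pair(pair(c, pair(b, b)), pair(pair(b, k(e, c)), g(pair(e, pair(pair(b, e), c)), b)))  →  pair(pair(c, pair(b, b)), pair(pair(b, e), g(pair(e, pair(pair(b, e), c)), b)))   [R1 at 2.1.2]
5. pair(pair(c, pair(b, b)), pair(pair(b, e), g(pair(e, pair(pair(b, e), c)), b)))  →  pair(pair(c, pair(b, b)), pair(pair(b, e), b))   [R6 at 2.2]

pair(pair(c, pair(b, b)), pair(pair(b, e), b))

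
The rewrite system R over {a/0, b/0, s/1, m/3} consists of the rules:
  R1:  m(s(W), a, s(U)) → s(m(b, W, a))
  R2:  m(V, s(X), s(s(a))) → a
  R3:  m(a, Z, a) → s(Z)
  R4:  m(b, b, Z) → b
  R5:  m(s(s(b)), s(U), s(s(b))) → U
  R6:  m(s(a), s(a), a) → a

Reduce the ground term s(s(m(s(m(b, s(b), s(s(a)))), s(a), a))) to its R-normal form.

1. s(s(m(s(m(b, s(b), s(s(a)))), s(a), a)))  →  s(s(m(s(a), s(a), a)))   [R2 at 1.1.1.1]
2. s(s(m(s(a), s(a), a)))  →  s(s(a))   [R6 at 1.1]

s(s(a))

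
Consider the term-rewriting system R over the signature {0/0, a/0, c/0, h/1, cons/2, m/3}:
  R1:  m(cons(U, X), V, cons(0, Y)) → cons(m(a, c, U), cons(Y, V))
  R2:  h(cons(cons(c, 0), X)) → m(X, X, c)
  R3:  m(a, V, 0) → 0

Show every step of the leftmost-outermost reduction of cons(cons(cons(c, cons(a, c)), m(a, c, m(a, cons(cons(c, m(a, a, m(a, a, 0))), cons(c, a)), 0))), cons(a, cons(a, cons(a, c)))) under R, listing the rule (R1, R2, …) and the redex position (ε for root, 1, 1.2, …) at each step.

cons(cons(cons(c, cons(a, c)), 0), cons(a, cons(a, cons(a, c))))

1. cons(cons(cons(c, cons(a, c)), m(a, c, m(a, cons(cons(c, m(a, a, m(a, a, 0))), cons(c, a)), 0))), cons(a, cons(a, cons(a, c))))  →  cons(cons(cons(c, cons(a, c)), m(a, c, 0)), cons(a, cons(a, cons(a, c))))   [R3 at 1.2.3]
2. cons(cons(cons(c, cons(a, c)), m(a, c, 0)), cons(a, cons(a, cons(a, c))))  →  cons(cons(cons(c, cons(a, c)), 0), cons(a, cons(a, cons(a, c))))   [R3 at 1.2]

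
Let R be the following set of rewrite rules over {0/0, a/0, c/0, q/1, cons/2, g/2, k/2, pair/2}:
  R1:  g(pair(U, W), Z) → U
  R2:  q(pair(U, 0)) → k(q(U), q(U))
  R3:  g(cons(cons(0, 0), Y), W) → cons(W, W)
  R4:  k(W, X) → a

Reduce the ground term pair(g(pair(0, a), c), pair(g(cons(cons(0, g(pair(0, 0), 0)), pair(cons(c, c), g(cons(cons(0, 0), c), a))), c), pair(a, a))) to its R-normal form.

pair(0, pair(cons(c, c), pair(a, a)))

1. pair(g(pair(0, a), c), pair(g(cons(cons(0, g(pair(0, 0), 0)), pair(cons(c, c), g(cons(cons(0, 0), c), a))), c), pair(a, a)))  →  pair(0, pair(g(cons(cons(0, g(pair(0, 0), 0)), pair(cons(c, c), g(cons(cons(0, 0), c), a))), c), pair(a, a)))   [R1 at 1]
2. pair(0, pair(g(cons(cons(0, g(pair(0, 0), 0)), pair(cons(c, c), g(cons(cons(0, 0), c), a))), c), pair(a, a)))  →  pair(0, pair(g(cons(cons(0, 0), pair(cons(c, c), g(cons(cons(0, 0), c), a))), c), pair(a, a)))   [R1 at 2.1.1.1.2]
3. pair(0, pair(g(cons(cons(0, 0), pair(cons(c, c), g(cons(cons(0, 0), c), a))), c), pair(a, a)))  →  pair(0, pair(cons(c, c), pair(a, a)))   [R3 at 2.1]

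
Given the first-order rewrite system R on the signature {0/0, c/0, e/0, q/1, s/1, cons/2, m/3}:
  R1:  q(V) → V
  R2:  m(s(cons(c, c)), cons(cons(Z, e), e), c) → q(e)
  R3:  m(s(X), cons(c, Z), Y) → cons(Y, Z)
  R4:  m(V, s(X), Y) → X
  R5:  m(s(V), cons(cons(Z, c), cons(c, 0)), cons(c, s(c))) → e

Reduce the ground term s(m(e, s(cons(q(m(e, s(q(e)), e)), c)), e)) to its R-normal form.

s(cons(e, c))

1. s(m(e, s(cons(q(m(e, s(q(e)), e)), c)), e))  →  s(cons(q(m(e, s(q(e)), e)), c))   [R4 at 1]
2. s(cons(q(m(e, s(q(e)), e)), c))  →  s(cons(m(e, s(q(e)), e), c))   [R1 at 1.1]
3. s(cons(m(e, s(q(e)), e), c))  →  s(cons(q(e), c))   [R4 at 1.1]
4. s(cons(q(e), c))  →  s(cons(e, c))   [R1 at 1.1]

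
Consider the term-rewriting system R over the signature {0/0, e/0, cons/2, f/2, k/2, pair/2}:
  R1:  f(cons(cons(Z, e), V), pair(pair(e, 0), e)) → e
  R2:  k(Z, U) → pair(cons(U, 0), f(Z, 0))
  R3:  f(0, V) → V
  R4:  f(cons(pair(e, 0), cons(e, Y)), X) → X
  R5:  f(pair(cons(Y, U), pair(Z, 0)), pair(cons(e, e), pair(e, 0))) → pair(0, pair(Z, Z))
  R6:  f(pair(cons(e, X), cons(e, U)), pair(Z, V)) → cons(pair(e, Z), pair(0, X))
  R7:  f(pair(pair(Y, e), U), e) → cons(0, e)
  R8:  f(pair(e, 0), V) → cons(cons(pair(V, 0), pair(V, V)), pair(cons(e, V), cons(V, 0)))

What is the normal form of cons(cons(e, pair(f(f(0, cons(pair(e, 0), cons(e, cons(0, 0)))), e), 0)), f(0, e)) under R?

1. cons(cons(e, pair(f(f(0, cons(pair(e, 0), cons(e, cons(0, 0)))), e), 0)), f(0, e))  →  cons(cons(e, pair(f(cons(pair(e, 0), cons(e, cons(0, 0))), e), 0)), f(0, e))   [R3 at 1.2.1.1]
2. cons(cons(e, pair(f(cons(pair(e, 0), cons(e, cons(0, 0))), e), 0)), f(0, e))  →  cons(cons(e, pair(e, 0)), f(0, e))   [R4 at 1.2.1]
3. cons(cons(e, pair(e, 0)), f(0, e))  →  cons(cons(e, pair(e, 0)), e)   [R3 at 2]

cons(cons(e, pair(e, 0)), e)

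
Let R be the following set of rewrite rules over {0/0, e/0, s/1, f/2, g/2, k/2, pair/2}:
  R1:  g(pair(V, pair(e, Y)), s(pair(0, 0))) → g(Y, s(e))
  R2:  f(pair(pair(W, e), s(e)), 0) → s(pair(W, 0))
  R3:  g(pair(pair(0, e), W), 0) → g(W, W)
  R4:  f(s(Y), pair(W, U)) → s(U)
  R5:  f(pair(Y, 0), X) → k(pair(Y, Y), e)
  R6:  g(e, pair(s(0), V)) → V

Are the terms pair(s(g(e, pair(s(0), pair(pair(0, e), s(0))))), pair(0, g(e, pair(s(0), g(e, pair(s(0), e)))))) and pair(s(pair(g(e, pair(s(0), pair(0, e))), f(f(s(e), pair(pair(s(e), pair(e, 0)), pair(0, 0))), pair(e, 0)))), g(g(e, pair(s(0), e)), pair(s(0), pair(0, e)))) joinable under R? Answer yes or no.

Reduce t₁ = pair(s(g(e, pair(s(0), pair(pair(0, e), s(0))))), pair(0, g(e, pair(s(0), g(e, pair(s(0), e)))))):
1. pair(s(g(e, pair(s(0), pair(pair(0, e), s(0))))), pair(0, g(e, pair(s(0), g(e, pair(s(0), e))))))  →  pair(s(pair(pair(0, e), s(0))), pair(0, g(e, pair(s(0), g(e, pair(s(0), e))))))   [R6 at 1.1]
2. pair(s(pair(pair(0, e), s(0))), pair(0, g(e, pair(s(0), g(e, pair(s(0), e))))))  →  pair(s(pair(pair(0, e), s(0))), pair(0, g(e, pair(s(0), e))))   [R6 at 2.2]
3. pair(s(pair(pair(0, e), s(0))), pair(0, g(e, pair(s(0), e))))  →  pair(s(pair(pair(0, e), s(0))), pair(0, e))   [R6 at 2.2]

Reduce t₂ = pair(s(pair(g(e, pair(s(0), pair(0, e))), f(f(s(e), pair(pair(s(e), pair(e, 0)), pair(0, 0))), pair(e, 0)))), g(g(e, pair(s(0), e)), pair(s(0), pair(0, e)))):
1. pair(s(pair(g(e, pair(s(0), pair(0, e))), f(f(s(e), pair(pair(s(e), pair(e, 0)), pair(0, 0))), pair(e, 0)))), g(g(e, pair(s(0), e)), pair(s(0), pair(0, e))))  →  pair(s(pair(pair(0, e), f(f(s(e), pair(pair(s(e), pair(e, 0)), pair(0, 0))), pair(e, 0)))), g(g(e, pair(s(0), e)), pair(s(0), pair(0, e))))   [R6 at 1.1.1]
2. pair(s(pair(pair(0, e), f(f(s(e), pair(pair(s(e), pair(e, 0)), pair(0, 0))), pair(e, 0)))), g(g(e, pair(s(0), e)), pair(s(0), pair(0, e))))  →  pair(s(pair(pair(0, e), f(s(pair(0, 0)), pair(e, 0)))), g(g(e, pair(s(0), e)), pair(s(0), pair(0, e))))   [R4 at 1.1.2.1]
3. pair(s(pair(pair(0, e), f(s(pair(0, 0)), pair(e, 0)))), g(g(e, pair(s(0), e)), pair(s(0), pair(0, e))))  →  pair(s(pair(pair(0, e), s(0))), g(g(e, pair(s(0), e)), pair(s(0), pair(0, e))))   [R4 at 1.1.2]
4. pair(s(pair(pair(0, e), s(0))), g(g(e, pair(s(0), e)), pair(s(0), pair(0, e))))  →  pair(s(pair(pair(0, e), s(0))), g(e, pair(s(0), pair(0, e))))   [R6 at 2.1]
5. pair(s(pair(pair(0, e), s(0))), g(e, pair(s(0), pair(0, e))))  →  pair(s(pair(pair(0, e), s(0))), pair(0, e))   [R6 at 2]

yes — NF(t₁) = pair(s(pair(pair(0, e), s(0))), pair(0, e)), NF(t₂) = pair(s(pair(pair(0, e), s(0))), pair(0, e))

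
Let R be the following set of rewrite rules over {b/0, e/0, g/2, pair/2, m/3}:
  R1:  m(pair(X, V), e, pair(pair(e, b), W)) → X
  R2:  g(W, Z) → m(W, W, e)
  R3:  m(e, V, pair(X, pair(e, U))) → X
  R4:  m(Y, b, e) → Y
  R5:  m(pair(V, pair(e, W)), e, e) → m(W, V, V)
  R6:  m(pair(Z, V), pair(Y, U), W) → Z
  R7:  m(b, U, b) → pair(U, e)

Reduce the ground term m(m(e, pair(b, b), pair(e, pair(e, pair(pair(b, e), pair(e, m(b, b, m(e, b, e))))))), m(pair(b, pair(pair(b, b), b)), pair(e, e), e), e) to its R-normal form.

1. m(m(e, pair(b, b), pair(e, pair(e, pair(pair(b, e), pair(e, m(b, b, m(e, b, e))))))), m(pair(b, pair(pair(b, b), b)), pair(e, e), e), e)  →  m(e, m(pair(b, pair(pair(b, b), b)), pair(e, e), e), e)   [R3 at 1]
2. m(e, m(pair(b, pair(pair(b, b), b)), pair(e, e), e), e)  →  m(e, b, e)   [R6 at 2]
3. m(e, b, e)  →  e   [R4 at ε]

e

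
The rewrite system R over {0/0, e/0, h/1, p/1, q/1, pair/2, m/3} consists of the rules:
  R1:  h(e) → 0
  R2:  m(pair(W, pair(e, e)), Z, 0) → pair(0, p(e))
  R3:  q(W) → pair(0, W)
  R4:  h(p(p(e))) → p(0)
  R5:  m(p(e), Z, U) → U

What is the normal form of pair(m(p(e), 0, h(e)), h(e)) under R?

1. pair(m(p(e), 0, h(e)), h(e))  →  pair(h(e), h(e))   [R5 at 1]
2. pair(h(e), h(e))  →  pair(0, h(e))   [R1 at 1]
3. pair(0, h(e))  →  pair(0, 0)   [R1 at 2]

pair(0, 0)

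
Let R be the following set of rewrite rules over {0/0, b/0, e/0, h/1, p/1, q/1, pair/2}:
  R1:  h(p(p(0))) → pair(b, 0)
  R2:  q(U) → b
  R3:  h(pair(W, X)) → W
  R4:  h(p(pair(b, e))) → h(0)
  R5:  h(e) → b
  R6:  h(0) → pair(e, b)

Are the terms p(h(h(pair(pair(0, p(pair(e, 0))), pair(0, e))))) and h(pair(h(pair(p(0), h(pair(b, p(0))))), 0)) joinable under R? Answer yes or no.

Reduce t₁ = p(h(h(pair(pair(0, p(pair(e, 0))), pair(0, e))))):
1. p(h(h(pair(pair(0, p(pair(e, 0))), pair(0, e)))))  →  p(h(pair(0, p(pair(e, 0)))))   [R3 at 1.1]
2. p(h(pair(0, p(pair(e, 0)))))  →  p(0)   [R3 at 1]

Reduce t₂ = h(pair(h(pair(p(0), h(pair(b, p(0))))), 0)):
1. h(pair(h(pair(p(0), h(pair(b, p(0))))), 0))  →  h(pair(p(0), h(pair(b, p(0)))))   [R3 at ε]
2. h(pair(p(0), h(pair(b, p(0)))))  →  p(0)   [R3 at ε]

yes — NF(t₁) = p(0), NF(t₂) = p(0)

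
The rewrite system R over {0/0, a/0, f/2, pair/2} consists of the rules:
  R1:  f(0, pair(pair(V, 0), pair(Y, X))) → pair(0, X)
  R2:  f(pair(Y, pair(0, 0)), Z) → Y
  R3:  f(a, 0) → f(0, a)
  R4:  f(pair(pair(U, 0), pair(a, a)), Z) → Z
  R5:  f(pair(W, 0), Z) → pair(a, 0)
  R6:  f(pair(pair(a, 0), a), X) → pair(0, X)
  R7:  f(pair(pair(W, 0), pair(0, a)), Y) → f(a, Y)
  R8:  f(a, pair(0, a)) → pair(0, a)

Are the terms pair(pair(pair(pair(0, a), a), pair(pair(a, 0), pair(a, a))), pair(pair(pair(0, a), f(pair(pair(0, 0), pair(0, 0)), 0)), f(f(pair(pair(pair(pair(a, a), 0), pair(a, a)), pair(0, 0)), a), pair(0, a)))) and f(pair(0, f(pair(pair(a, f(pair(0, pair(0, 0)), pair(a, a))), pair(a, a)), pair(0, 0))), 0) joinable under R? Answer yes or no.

Reduce t₁ = pair(pair(pair(pair(0, a), a), pair(pair(a, 0), pair(a, a))), pair(pair(pair(0, a), f(pair(pair(0, 0), pair(0, 0)), 0)), f(f(pair(pair(pair(pair(a, a), 0), pair(a, a)), pair(0, 0)), a), pair(0, a)))):
1. pair(pair(pair(pair(0, a), a), pair(pair(a, 0), pair(a, a))), pair(pair(pair(0, a), f(pair(pair(0, 0), pair(0, 0)), 0)), f(f(pair(pair(pair(pair(a, a), 0), pair(a, a)), pair(0, 0)), a), pair(0, a))))  →  pair(pair(pair(pair(0, a), a), pair(pair(a, 0), pair(a, a))), pair(pair(pair(0, a), pair(0, 0)), f(f(pair(pair(pair(pair(a, a), 0), pair(a, a)), pair(0, 0)), a), pair(0, a))))   [R2 at 2.1.2]
2. pair(pair(pair(pair(0, a), a), pair(pair(a, 0), pair(a, a))), pair(pair(pair(0, a), pair(0, 0)), f(f(pair(pair(pair(pair(a, a), 0), pair(a, a)), pair(0, 0)), a), pair(0, a))))  →  pair(pair(pair(pair(0, a), a), pair(pair(a, 0), pair(a, a))), pair(pair(pair(0, a), pair(0, 0)), f(pair(pair(pair(a, a), 0), pair(a, a)), pair(0, a))))   [R2 at 2.2.1]
3. pair(pair(pair(pair(0, a), a), pair(pair(a, 0), pair(a, a))), pair(pair(pair(0, a), pair(0, 0)), f(pair(pair(pair(a, a), 0), pair(a, a)), pair(0, a))))  →  pair(pair(pair(pair(0, a), a), pair(pair(a, 0), pair(a, a))), pair(pair(pair(0, a), pair(0, 0)), pair(0, a)))   [R4 at 2.2]

Reduce t₂ = f(pair(0, f(pair(pair(a, f(pair(0, pair(0, 0)), pair(a, a))), pair(a, a)), pair(0, 0))), 0):
1. f(pair(0, f(pair(pair(a, f(pair(0, pair(0, 0)), pair(a, a))), pair(a, a)), pair(0, 0))), 0)  →  f(pair(0, f(pair(pair(a, 0), pair(a, a)), pair(0, 0))), 0)   [R2 at 1.2.1.1.2]
2. f(pair(0, f(pair(pair(a, 0), pair(a, a)), pair(0, 0))), 0)  →  f(pair(0, pair(0, 0)), 0)   [R4 at 1.2]
3. f(pair(0, pair(0, 0)), 0)  →  0   [R2 at ε]

no — NF(t₁) = pair(pair(pair(pair(0, a), a), pair(pair(a, 0), pair(a, a))), pair(pair(pair(0, a), pair(0, 0)), pair(0, a))), NF(t₂) = 0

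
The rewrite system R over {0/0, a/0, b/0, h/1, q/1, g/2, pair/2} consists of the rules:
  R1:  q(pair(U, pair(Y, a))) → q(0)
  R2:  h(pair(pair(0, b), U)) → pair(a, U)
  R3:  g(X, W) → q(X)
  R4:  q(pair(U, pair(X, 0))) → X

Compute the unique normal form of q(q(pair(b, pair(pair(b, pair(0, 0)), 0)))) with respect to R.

0

1. q(q(pair(b, pair(pair(b, pair(0, 0)), 0))))  →  q(pair(b, pair(0, 0)))   [R4 at 1]
2. q(pair(b, pair(0, 0)))  →  0   [R4 at ε]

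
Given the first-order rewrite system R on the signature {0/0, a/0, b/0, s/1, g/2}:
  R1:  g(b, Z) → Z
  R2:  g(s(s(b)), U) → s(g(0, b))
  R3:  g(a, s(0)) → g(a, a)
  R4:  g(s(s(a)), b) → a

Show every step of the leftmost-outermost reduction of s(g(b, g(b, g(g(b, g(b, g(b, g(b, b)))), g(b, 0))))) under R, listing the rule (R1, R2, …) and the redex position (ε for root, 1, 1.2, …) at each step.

s(0)

1. s(g(b, g(b, g(g(b, g(b, g(b, g(b, b)))), g(b, 0)))))  →  s(g(b, g(g(b, g(b, g(b, g(b, b)))), g(b, 0))))   [R1 at 1]
2. s(g(b, g(g(b, g(b, g(b, g(b, b)))), g(b, 0))))  →  s(g(g(b, g(b, g(b, g(b, b)))), g(b, 0)))   [R1 at 1]
3. s(g(g(b, g(b, g(b, g(b, b)))), g(b, 0)))  →  s(g(g(b, g(b, g(b, b))), g(b, 0)))   [R1 at 1.1]
4. s(g(g(b, g(b, g(b, b))), g(b, 0)))  →  s(g(g(b, g(b, b)), g(b, 0)))   [R1 at 1.1]
5. s(g(g(b, g(b, b)), g(b, 0)))  →  s(g(g(b, b), g(b, 0)))   [R1 at 1.1]
6. s(g(g(b, b), g(b, 0)))  →  s(g(b, g(b, 0)))   [R1 at 1.1]
7. s(g(b, g(b, 0)))  →  s(g(b, 0))   [R1 at 1]
8. s(g(b, 0))  →  s(0)   [R1 at 1]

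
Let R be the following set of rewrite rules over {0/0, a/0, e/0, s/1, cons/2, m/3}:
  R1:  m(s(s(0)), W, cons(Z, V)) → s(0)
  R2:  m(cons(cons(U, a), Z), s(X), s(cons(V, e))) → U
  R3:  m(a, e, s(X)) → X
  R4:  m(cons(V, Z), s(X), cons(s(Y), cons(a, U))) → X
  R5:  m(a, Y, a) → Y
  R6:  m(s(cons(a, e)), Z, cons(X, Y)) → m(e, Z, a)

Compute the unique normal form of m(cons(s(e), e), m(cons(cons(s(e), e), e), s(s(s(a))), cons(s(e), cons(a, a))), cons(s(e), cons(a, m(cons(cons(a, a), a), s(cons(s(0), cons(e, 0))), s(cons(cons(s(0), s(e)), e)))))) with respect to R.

1. m(cons(s(e), e), m(cons(cons(s(e), e), e), s(s(s(a))), cons(s(e), cons(a, a))), cons(s(e), cons(a, m(cons(cons(a, a), a), s(cons(s(0), cons(e, 0))), s(cons(cons(s(0), s(e)), e))))))  →  m(cons(s(e), e), s(s(a)), cons(s(e), cons(a, m(cons(cons(a, a), a), s(cons(s(0), cons(e, 0))), s(cons(cons(s(0), s(e)), e))))))   [R4 at 2]
2. m(cons(s(e), e), s(s(a)), cons(s(e), cons(a, m(cons(cons(a, a), a), s(cons(s(0), cons(e, 0))), s(cons(cons(s(0), s(e)), e))))))  →  s(a)   [R4 at ε]

s(a)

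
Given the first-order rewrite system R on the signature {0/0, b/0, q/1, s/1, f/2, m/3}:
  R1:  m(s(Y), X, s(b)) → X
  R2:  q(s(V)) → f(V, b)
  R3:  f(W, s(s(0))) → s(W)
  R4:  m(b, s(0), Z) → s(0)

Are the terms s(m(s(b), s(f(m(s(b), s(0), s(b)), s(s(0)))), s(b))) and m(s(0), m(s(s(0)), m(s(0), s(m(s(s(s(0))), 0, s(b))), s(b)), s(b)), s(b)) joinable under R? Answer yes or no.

Reduce t₁ = s(m(s(b), s(f(m(s(b), s(0), s(b)), s(s(0)))), s(b))):
1. s(m(s(b), s(f(m(s(b), s(0), s(b)), s(s(0)))), s(b)))  →  s(s(f(m(s(b), s(0), s(b)), s(s(0)))))   [R1 at 1]
2. s(s(f(m(s(b), s(0), s(b)), s(s(0)))))  →  s(s(s(m(s(b), s(0), s(b)))))   [R3 at 1.1]
3. s(s(s(m(s(b), s(0), s(b)))))  →  s(s(s(s(0))))   [R1 at 1.1.1]

Reduce t₂ = m(s(0), m(s(s(0)), m(s(0), s(m(s(s(s(0))), 0, s(b))), s(b)), s(b)), s(b)):
1. m(s(0), m(s(s(0)), m(s(0), s(m(s(s(s(0))), 0, s(b))), s(b)), s(b)), s(b))  →  m(s(s(0)), m(s(0), s(m(s(s(s(0))), 0, s(b))), s(b)), s(b))   [R1 at ε]
2. m(s(s(0)), m(s(0), s(m(s(s(s(0))), 0, s(b))), s(b)), s(b))  →  m(s(0), s(m(s(s(s(0))), 0, s(b))), s(b))   [R1 at ε]
3. m(s(0), s(m(s(s(s(0))), 0, s(b))), s(b))  →  s(m(s(s(s(0))), 0, s(b)))   [R1 at ε]
4. s(m(s(s(s(0))), 0, s(b)))  →  s(0)   [R1 at 1]

no — NF(t₁) = s(s(s(s(0)))), NF(t₂) = s(0)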